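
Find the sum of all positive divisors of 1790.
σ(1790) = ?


Divisors of 1790: 1, 2, 5, 10, 179, 358, 895, 1790
Sum = 1 + 2 + 5 + 10 + 179 + 358 + 895 + 1790 = 3240

σ(1790) = 3240


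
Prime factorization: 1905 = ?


1905 / 3 = 635
635 / 5 = 127
127 / 127 = 1
1905 = 3 × 5 × 127


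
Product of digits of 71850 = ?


7 × 1 × 8 × 5 × 0 = 0


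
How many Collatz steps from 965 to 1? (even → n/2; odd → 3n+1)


965 → 2896 → 1448 → 724 → 362 → 181 → 544 → 272 → 136 → 68 → 34 → 17 → 52 → 26 → 13 → 40 → 20 → 10 → 5 → 16 → 8 → 4 → 2 → 1
Total steps = 23

23 steps


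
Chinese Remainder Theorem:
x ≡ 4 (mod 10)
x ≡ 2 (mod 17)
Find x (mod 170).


M = 10*17 = 170
M1 = M/10 = 17, M2 = M/17 = 10
M1^(-1) mod 10 = 3, M2^(-1) mod 17 = 12
x = 4*17*3 + 2*10*12 = 444
444 mod 170 = 104
Check: 104 mod 10 = 4 ✓, 104 mod 17 = 2 ✓

x ≡ 104 (mod 170)


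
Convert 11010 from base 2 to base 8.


11010 (base 2) = 26 (decimal)
26 (decimal) = 32 (base 8)


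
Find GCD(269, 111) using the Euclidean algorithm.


269 = 2 * 111 + 47
111 = 2 * 47 + 17
47 = 2 * 17 + 13
17 = 1 * 13 + 4
13 = 3 * 4 + 1
4 = 4 * 1 + 0
GCD = 1


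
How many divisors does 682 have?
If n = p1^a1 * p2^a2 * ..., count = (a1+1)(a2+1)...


682 = 2^1 × 11^1 × 31^1
d(682) = (1+1) × (1+1) × (1+1) = 8

8 divisors


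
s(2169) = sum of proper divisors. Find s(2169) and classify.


Proper divisors: 1, 3, 9, 241, 723
Sum = 1 + 3 + 9 + 241 + 723 = 977
977 < 2169 → deficient

s(2169) = 977 (deficient)


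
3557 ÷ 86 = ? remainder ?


3557 = 86 * 41 + 31
Check: 3526 + 31 = 3557

q = 41, r = 31


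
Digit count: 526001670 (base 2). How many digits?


526001670 in base 2 = 11111010110100010011000000110
Number of digits = 29

29 digits (base 2)


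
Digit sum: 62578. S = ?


6 + 2 + 5 + 7 + 8 = 28


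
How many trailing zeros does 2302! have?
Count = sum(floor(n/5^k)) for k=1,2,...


floor(2302/5) = 460
floor(2302/25) = 92
floor(2302/125) = 18
floor(2302/625) = 3
Total = 573

573 trailing zeros


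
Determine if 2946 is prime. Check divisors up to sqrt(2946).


2946 / 2 = 1473 (exact division)
2946 is NOT prime.

No, 2946 is not prime


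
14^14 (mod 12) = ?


14^1 mod 12 = 2
14^2 mod 12 = 4
14^3 mod 12 = 8
14^4 mod 12 = 4
14^5 mod 12 = 8
14^6 mod 12 = 4
14^7 mod 12 = 8
14^8 mod 12 = 4
14^9 mod 12 = 8
14^10 mod 12 = 4
14^11 mod 12 = 8
14^12 mod 12 = 4
14^13 mod 12 = 8
14^14 mod 12 = 4


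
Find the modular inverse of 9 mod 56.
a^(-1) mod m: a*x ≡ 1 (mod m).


Use the extended Euclidean algorithm on (56, 9); each row r = 56*s + 9*t:
r=56, s=1, t=0
r=9, s=0, t=1
q=6: r=2, s=1, t=-6   [56*(1) + 9*(-6) = 2]
q=4: r=1, s=-4, t=25   [56*(-4) + 9*(25) = 1]
q=2: r=0, s=9, t=-56   [56*(9) + 9*(-56) = 0]
GCD = 1 with t = 25, so 9*(25) ≡ 1 (mod 56)
Inverse = 25 mod 56 = 25
Check: 9 * 25 = 225 ≡ 1 (mod 56)

9^(-1) ≡ 25 (mod 56)


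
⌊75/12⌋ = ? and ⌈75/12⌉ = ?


75/12 = 6.2500
floor = 6
ceil = 7

floor = 6, ceil = 7


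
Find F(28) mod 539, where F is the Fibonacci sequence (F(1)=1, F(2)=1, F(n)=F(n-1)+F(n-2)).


F(k) mod 539 for k=1..28:
1, 1, 2, 3, 5, 8, 13, 21, 34, 55, 89, 144, 233, 377, 71, 448, 519, 428, 408, 297, 166, 463, 90, 14, 104, 118, 222, 340
F(28) mod 539 = 340


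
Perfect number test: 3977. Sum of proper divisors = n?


Proper divisors of 3977: 1, 41, 97
Sum = 1 + 41 + 97 = 139

No, 3977 is not perfect (139 ≠ 3977)


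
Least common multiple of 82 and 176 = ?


GCD(82, 176) = 2
LCM = 82*176/2 = 14432/2 = 7216

LCM = 7216


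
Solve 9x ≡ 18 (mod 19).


GCD(9, 19) = 1, unique solution
a^(-1) mod 19 = 17
x = 17 * 18 mod 19 = 2

x ≡ 2 (mod 19)


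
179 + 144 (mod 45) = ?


179 + 144 = 323
323 mod 45 = 8


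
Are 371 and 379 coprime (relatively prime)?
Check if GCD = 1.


Euclidean algorithm:
379 = 1 * 371 + 8
371 = 46 * 8 + 3
8 = 2 * 3 + 2
3 = 1 * 2 + 1
2 = 2 * 1 + 0
GCD(371, 379) = 1

Yes, coprime (GCD = 1)


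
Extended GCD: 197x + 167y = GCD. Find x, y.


Tabular extended Euclidean (each row: r = 197*s + 167*t):
r=197, s=1, t=0
r=167, s=0, t=1
q=1: r=30, s=1, t=-1   [197*(1) + 167*(-1) = 30]
q=5: r=17, s=-5, t=6   [197*(-5) + 167*(6) = 17]
q=1: r=13, s=6, t=-7   [197*(6) + 167*(-7) = 13]
q=1: r=4, s=-11, t=13   [197*(-11) + 167*(13) = 4]
q=3: r=1, s=39, t=-46   [197*(39) + 167*(-46) = 1]
q=4: r=0, s=-167, t=197   [197*(-167) + 167*(197) = 0]
GCD = 1; from the row with r=1: x=39, y=-46
Check: 197*(39) + 167*(-46) = 7683 - 7682 = 1

GCD = 1, x = 39, y = -46


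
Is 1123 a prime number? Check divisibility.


Check divisors up to sqrt(1123) = 33.5112
No divisors found.
1123 is prime.

Yes, 1123 is prime


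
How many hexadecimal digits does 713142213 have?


713142213 in base 16 = 2A81AFC5
Number of digits = 8

8 digits (base 16)


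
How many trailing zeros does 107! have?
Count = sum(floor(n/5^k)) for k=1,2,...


floor(107/5) = 21
floor(107/25) = 4
Total = 25

25 trailing zeros


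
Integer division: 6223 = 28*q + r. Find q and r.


6223 = 28 * 222 + 7
Check: 6216 + 7 = 6223

q = 222, r = 7


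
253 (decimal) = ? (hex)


253 (base 10) = 253 (decimal)
253 (decimal) = FD (base 16)


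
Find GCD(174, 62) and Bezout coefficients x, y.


Tabular extended Euclidean (each row: r = 174*s + 62*t):
r=174, s=1, t=0
r=62, s=0, t=1
q=2: r=50, s=1, t=-2   [174*(1) + 62*(-2) = 50]
q=1: r=12, s=-1, t=3   [174*(-1) + 62*(3) = 12]
q=4: r=2, s=5, t=-14   [174*(5) + 62*(-14) = 2]
q=6: r=0, s=-31, t=87   [174*(-31) + 62*(87) = 0]
GCD = 2; from the row with r=2: x=5, y=-14
Check: 174*(5) + 62*(-14) = 870 - 868 = 2

GCD = 2, x = 5, y = -14


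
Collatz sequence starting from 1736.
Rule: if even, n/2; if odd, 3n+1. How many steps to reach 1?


1736 → 868 → 434 → 217 → 652 → 326 → 163 → 490 → 245 → 736 → 368 → 184 → 92 → 46 → 23 → 70 → 35 → 106 → 53 → 160 → 80 → 40 → 20 → 10 → 5 → 16 → 8 → 4 → 2 → 1
Total steps = 29

29 steps


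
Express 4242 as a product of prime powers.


4242 / 2 = 2121
2121 / 3 = 707
707 / 7 = 101
101 / 101 = 1
4242 = 2 × 3 × 7 × 101


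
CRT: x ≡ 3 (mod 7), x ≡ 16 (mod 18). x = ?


M = 7*18 = 126
M1 = M/7 = 18, M2 = M/18 = 7
M1^(-1) mod 7 = 2, M2^(-1) mod 18 = 13
x = 3*18*2 + 16*7*13 = 1564
1564 mod 126 = 52
Check: 52 mod 7 = 3 ✓, 52 mod 18 = 16 ✓

x ≡ 52 (mod 126)


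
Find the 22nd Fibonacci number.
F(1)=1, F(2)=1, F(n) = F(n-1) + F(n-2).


Sequence: 1, 1, 2, 3, 5, 8, 13, 21, 34, 55, 89, 144, 233, 377, 610, 987, 1597, 2584, 4181, 6765, 10946, 17711
F(22) = 17711


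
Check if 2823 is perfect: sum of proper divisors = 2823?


Proper divisors of 2823: 1, 3, 941
Sum = 1 + 3 + 941 = 945

No, 2823 is not perfect (945 ≠ 2823)


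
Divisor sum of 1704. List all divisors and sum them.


Divisors of 1704: 1, 2, 3, 4, 6, 8, 12, 24, 71, 142, 213, 284, 426, 568, 852, 1704
Sum = 1 + 2 + 3 + 4 + 6 + 8 + 12 + 24 + 71 + 142 + 213 + 284 + 426 + 568 + 852 + 1704 = 4320

σ(1704) = 4320


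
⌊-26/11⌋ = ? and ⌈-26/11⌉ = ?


-26/11 = -2.3636
floor = -3
ceil = -2

floor = -3, ceil = -2


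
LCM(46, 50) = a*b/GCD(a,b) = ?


GCD(46, 50) = 2
LCM = 46*50/2 = 2300/2 = 1150

LCM = 1150


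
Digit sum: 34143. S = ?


3 + 4 + 1 + 4 + 3 = 15


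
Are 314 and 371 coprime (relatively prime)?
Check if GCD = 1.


Euclidean algorithm:
371 = 1 * 314 + 57
314 = 5 * 57 + 29
57 = 1 * 29 + 28
29 = 1 * 28 + 1
28 = 28 * 1 + 0
GCD(314, 371) = 1

Yes, coprime (GCD = 1)


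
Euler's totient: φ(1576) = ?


1576 = 2^3 × 197
Prime factors: 2, 197
φ(1576) = 1576 × (1-1/2) × (1-1/197)
= 1576 × 1/2 × 196/197 = 784

φ(1576) = 784


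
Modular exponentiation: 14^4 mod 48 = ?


14^1 mod 48 = 14
14^2 mod 48 = 4
14^3 mod 48 = 8
14^4 mod 48 = 16


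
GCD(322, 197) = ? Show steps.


322 = 1 * 197 + 125
197 = 1 * 125 + 72
125 = 1 * 72 + 53
72 = 1 * 53 + 19
53 = 2 * 19 + 15
19 = 1 * 15 + 4
15 = 3 * 4 + 3
4 = 1 * 3 + 1
3 = 3 * 1 + 0
GCD = 1


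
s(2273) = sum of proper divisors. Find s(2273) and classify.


Proper divisors: 1
Sum = 1 = 1
1 < 2273 → deficient

s(2273) = 1 (deficient)


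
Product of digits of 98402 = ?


9 × 8 × 4 × 0 × 2 = 0


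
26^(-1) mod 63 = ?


Use the extended Euclidean algorithm on (63, 26); each row r = 63*s + 26*t:
r=63, s=1, t=0
r=26, s=0, t=1
q=2: r=11, s=1, t=-2   [63*(1) + 26*(-2) = 11]
q=2: r=4, s=-2, t=5   [63*(-2) + 26*(5) = 4]
q=2: r=3, s=5, t=-12   [63*(5) + 26*(-12) = 3]
q=1: r=1, s=-7, t=17   [63*(-7) + 26*(17) = 1]
q=3: r=0, s=26, t=-63   [63*(26) + 26*(-63) = 0]
GCD = 1 with t = 17, so 26*(17) ≡ 1 (mod 63)
Inverse = 17 mod 63 = 17
Check: 26 * 17 = 442 ≡ 1 (mod 63)

26^(-1) ≡ 17 (mod 63)


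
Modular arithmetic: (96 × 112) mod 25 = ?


96 × 112 = 10752
10752 mod 25 = 2


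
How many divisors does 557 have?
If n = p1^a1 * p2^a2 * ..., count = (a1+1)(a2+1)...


557 = 557^1
d(557) = (1+1) = 2

2 divisors


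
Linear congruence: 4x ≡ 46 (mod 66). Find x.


GCD(4, 66) = 2 divides 46
Divide: 2x ≡ 23 (mod 33)
x ≡ 28 (mod 33)


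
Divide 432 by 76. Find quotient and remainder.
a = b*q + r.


432 = 76 * 5 + 52
Check: 380 + 52 = 432

q = 5, r = 52


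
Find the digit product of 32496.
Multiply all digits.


3 × 2 × 4 × 9 × 6 = 1296


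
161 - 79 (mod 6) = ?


161 - 79 = 82
82 mod 6 = 4


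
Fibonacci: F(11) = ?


Sequence: 1, 1, 2, 3, 5, 8, 13, 21, 34, 55, 89
F(11) = 89


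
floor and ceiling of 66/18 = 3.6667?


66/18 = 3.6667
floor = 3
ceil = 4

floor = 3, ceil = 4


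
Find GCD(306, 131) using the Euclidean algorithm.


306 = 2 * 131 + 44
131 = 2 * 44 + 43
44 = 1 * 43 + 1
43 = 43 * 1 + 0
GCD = 1


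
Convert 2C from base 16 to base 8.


2C (base 16) = 44 (decimal)
44 (decimal) = 54 (base 8)


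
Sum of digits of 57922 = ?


5 + 7 + 9 + 2 + 2 = 25


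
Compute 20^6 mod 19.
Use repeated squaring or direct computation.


20^1 mod 19 = 1
20^2 mod 19 = 1
20^3 mod 19 = 1
20^4 mod 19 = 1
20^5 mod 19 = 1
20^6 mod 19 = 1


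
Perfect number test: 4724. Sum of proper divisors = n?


Proper divisors of 4724: 1, 2, 4, 1181, 2362
Sum = 1 + 2 + 4 + 1181 + 2362 = 3550

No, 4724 is not perfect (3550 ≠ 4724)


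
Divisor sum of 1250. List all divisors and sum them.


Divisors of 1250: 1, 2, 5, 10, 25, 50, 125, 250, 625, 1250
Sum = 1 + 2 + 5 + 10 + 25 + 50 + 125 + 250 + 625 + 1250 = 2343

σ(1250) = 2343


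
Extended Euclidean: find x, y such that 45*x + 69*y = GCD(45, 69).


Tabular extended Euclidean (each row: r = 45*s + 69*t):
r=45, s=1, t=0
r=69, s=0, t=1
q=0: r=45, s=1, t=0   [45*(1) + 69*(0) = 45]
q=1: r=24, s=-1, t=1   [45*(-1) + 69*(1) = 24]
q=1: r=21, s=2, t=-1   [45*(2) + 69*(-1) = 21]
q=1: r=3, s=-3, t=2   [45*(-3) + 69*(2) = 3]
q=7: r=0, s=23, t=-15   [45*(23) + 69*(-15) = 0]
GCD = 3; from the row with r=3: x=-3, y=2
Check: 45*(-3) + 69*(2) = -135 + 138 = 3

GCD = 3, x = -3, y = 2


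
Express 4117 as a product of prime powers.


4117 / 23 = 179
179 / 179 = 1
4117 = 23 × 179


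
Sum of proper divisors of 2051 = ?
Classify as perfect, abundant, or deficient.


Proper divisors: 1, 7, 293
Sum = 1 + 7 + 293 = 301
301 < 2051 → deficient

s(2051) = 301 (deficient)


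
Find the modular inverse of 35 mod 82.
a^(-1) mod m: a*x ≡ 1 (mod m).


Use the extended Euclidean algorithm on (82, 35); each row r = 82*s + 35*t:
r=82, s=1, t=0
r=35, s=0, t=1
q=2: r=12, s=1, t=-2   [82*(1) + 35*(-2) = 12]
q=2: r=11, s=-2, t=5   [82*(-2) + 35*(5) = 11]
q=1: r=1, s=3, t=-7   [82*(3) + 35*(-7) = 1]
q=11: r=0, s=-35, t=82   [82*(-35) + 35*(82) = 0]
GCD = 1 with t = -7, so 35*(-7) ≡ 1 (mod 82)
Inverse = -7 mod 82 = 75
Check: 35 * 75 = 2625 ≡ 1 (mod 82)

35^(-1) ≡ 75 (mod 82)


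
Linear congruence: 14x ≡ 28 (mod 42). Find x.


GCD(14, 42) = 14 divides 28
Divide: 1x ≡ 2 (mod 3)
x ≡ 2 (mod 3)


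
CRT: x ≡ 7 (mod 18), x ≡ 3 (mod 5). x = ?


M = 18*5 = 90
M1 = M/18 = 5, M2 = M/5 = 18
M1^(-1) mod 18 = 11, M2^(-1) mod 5 = 2
x = 7*5*11 + 3*18*2 = 493
493 mod 90 = 43
Check: 43 mod 18 = 7 ✓, 43 mod 5 = 3 ✓

x ≡ 43 (mod 90)


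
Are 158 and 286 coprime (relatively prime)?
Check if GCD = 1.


Euclidean algorithm:
286 = 1 * 158 + 128
158 = 1 * 128 + 30
128 = 4 * 30 + 8
30 = 3 * 8 + 6
8 = 1 * 6 + 2
6 = 3 * 2 + 0
GCD(158, 286) = 2

No, not coprime (GCD = 2)


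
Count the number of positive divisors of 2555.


2555 = 5^1 × 7^1 × 73^1
d(2555) = (1+1) × (1+1) × (1+1) = 8

8 divisors


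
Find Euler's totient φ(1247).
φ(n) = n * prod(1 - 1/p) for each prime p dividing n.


1247 = 29 × 43
Prime factors: 29, 43
φ(1247) = 1247 × (1-1/29) × (1-1/43)
= 1247 × 28/29 × 42/43 = 1176

φ(1247) = 1176


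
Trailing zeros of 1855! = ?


floor(1855/5) = 371
floor(1855/25) = 74
floor(1855/125) = 14
floor(1855/625) = 2
Total = 461

461 trailing zeros


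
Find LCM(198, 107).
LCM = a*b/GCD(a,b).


GCD(198, 107) = 1
LCM = 198*107/1 = 21186/1 = 21186

LCM = 21186


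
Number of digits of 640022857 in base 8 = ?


640022857 in base 8 = 4611374511
Number of digits = 10

10 digits (base 8)


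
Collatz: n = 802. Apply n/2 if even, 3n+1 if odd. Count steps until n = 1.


802 → 401 → 1204 → 602 → 301 → 904 → 452 → 226 → 113 → 340 → 170 → 85 → 256 → 128 → 64 → 32 → 16 → 8 → 4 → 2 → 1
Total steps = 20

20 steps


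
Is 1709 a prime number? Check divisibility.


Check divisors up to sqrt(1709) = 41.3401
No divisors found.
1709 is prime.

Yes, 1709 is prime


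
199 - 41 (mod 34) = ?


199 - 41 = 158
158 mod 34 = 22


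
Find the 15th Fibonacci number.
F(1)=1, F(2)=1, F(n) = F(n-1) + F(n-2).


Sequence: 1, 1, 2, 3, 5, 8, 13, 21, 34, 55, 89, 144, 233, 377, 610
F(15) = 610


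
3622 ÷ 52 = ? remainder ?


3622 = 52 * 69 + 34
Check: 3588 + 34 = 3622

q = 69, r = 34


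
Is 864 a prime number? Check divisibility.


864 / 2 = 432 (exact division)
864 is NOT prime.

No, 864 is not prime


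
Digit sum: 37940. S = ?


3 + 7 + 9 + 4 + 0 = 23


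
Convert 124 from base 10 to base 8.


124 (base 10) = 124 (decimal)
124 (decimal) = 174 (base 8)


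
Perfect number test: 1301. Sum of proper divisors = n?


Proper divisors of 1301: 1
Sum = 1 = 1

No, 1301 is not perfect (1 ≠ 1301)


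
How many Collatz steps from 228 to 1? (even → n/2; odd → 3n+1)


228 → 114 → 57 → 172 → 86 → 43 → 130 → 65 → 196 → 98 → 49 → 148 → 74 → 37 → 112 → 56 → 28 → 14 → 7 → 22 → 11 → 34 → 17 → 52 → 26 → 13 → 40 → 20 → 10 → 5 → 16 → 8 → 4 → 2 → 1
Total steps = 34

34 steps


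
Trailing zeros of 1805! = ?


floor(1805/5) = 361
floor(1805/25) = 72
floor(1805/125) = 14
floor(1805/625) = 2
Total = 449

449 trailing zeros


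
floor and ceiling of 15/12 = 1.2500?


15/12 = 1.2500
floor = 1
ceil = 2

floor = 1, ceil = 2


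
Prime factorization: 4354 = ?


4354 / 2 = 2177
2177 / 7 = 311
311 / 311 = 1
4354 = 2 × 7 × 311


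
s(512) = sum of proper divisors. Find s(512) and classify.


Proper divisors: 1, 2, 4, 8, 16, 32, 64, 128, 256
Sum = 1 + 2 + 4 + 8 + 16 + 32 + 64 + 128 + 256 = 511
511 < 512 → deficient

s(512) = 511 (deficient)


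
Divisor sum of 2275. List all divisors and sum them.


Divisors of 2275: 1, 5, 7, 13, 25, 35, 65, 91, 175, 325, 455, 2275
Sum = 1 + 5 + 7 + 13 + 25 + 35 + 65 + 91 + 175 + 325 + 455 + 2275 = 3472

σ(2275) = 3472


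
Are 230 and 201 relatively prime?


Euclidean algorithm:
230 = 1 * 201 + 29
201 = 6 * 29 + 27
29 = 1 * 27 + 2
27 = 13 * 2 + 1
2 = 2 * 1 + 0
GCD(230, 201) = 1

Yes, coprime (GCD = 1)


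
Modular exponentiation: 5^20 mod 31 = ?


5^1 mod 31 = 5
5^2 mod 31 = 25
5^3 mod 31 = 1
5^4 mod 31 = 5
5^5 mod 31 = 25
5^6 mod 31 = 1
5^7 mod 31 = 5
5^8 mod 31 = 25
5^9 mod 31 = 1
5^10 mod 31 = 5
5^11 mod 31 = 25
5^12 mod 31 = 1
5^13 mod 31 = 5
5^14 mod 31 = 25
5^15 mod 31 = 1
5^16 mod 31 = 5
5^17 mod 31 = 25
5^18 mod 31 = 1
5^19 mod 31 = 5
5^20 mod 31 = 25


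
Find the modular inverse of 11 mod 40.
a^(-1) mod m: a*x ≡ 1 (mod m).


Use the extended Euclidean algorithm on (40, 11); each row r = 40*s + 11*t:
r=40, s=1, t=0
r=11, s=0, t=1
q=3: r=7, s=1, t=-3   [40*(1) + 11*(-3) = 7]
q=1: r=4, s=-1, t=4   [40*(-1) + 11*(4) = 4]
q=1: r=3, s=2, t=-7   [40*(2) + 11*(-7) = 3]
q=1: r=1, s=-3, t=11   [40*(-3) + 11*(11) = 1]
q=3: r=0, s=11, t=-40   [40*(11) + 11*(-40) = 0]
GCD = 1 with t = 11, so 11*(11) ≡ 1 (mod 40)
Inverse = 11 mod 40 = 11
Check: 11 * 11 = 121 ≡ 1 (mod 40)

11^(-1) ≡ 11 (mod 40)


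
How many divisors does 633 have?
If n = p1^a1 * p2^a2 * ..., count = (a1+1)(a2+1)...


633 = 3^1 × 211^1
d(633) = (1+1) × (1+1) = 4

4 divisors


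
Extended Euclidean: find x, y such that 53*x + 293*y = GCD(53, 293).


Tabular extended Euclidean (each row: r = 53*s + 293*t):
r=53, s=1, t=0
r=293, s=0, t=1
q=0: r=53, s=1, t=0   [53*(1) + 293*(0) = 53]
q=5: r=28, s=-5, t=1   [53*(-5) + 293*(1) = 28]
q=1: r=25, s=6, t=-1   [53*(6) + 293*(-1) = 25]
q=1: r=3, s=-11, t=2   [53*(-11) + 293*(2) = 3]
q=8: r=1, s=94, t=-17   [53*(94) + 293*(-17) = 1]
q=3: r=0, s=-293, t=53   [53*(-293) + 293*(53) = 0]
GCD = 1; from the row with r=1: x=94, y=-17
Check: 53*(94) + 293*(-17) = 4982 - 4981 = 1

GCD = 1, x = 94, y = -17


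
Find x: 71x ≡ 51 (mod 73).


GCD(71, 73) = 1, unique solution
a^(-1) mod 73 = 36
x = 36 * 51 mod 73 = 11

x ≡ 11 (mod 73)


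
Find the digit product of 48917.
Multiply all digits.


4 × 8 × 9 × 1 × 7 = 2016


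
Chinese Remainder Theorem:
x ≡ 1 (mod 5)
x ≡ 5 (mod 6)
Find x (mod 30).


M = 5*6 = 30
M1 = M/5 = 6, M2 = M/6 = 5
M1^(-1) mod 5 = 1, M2^(-1) mod 6 = 5
x = 1*6*1 + 5*5*5 = 131
131 mod 30 = 11
Check: 11 mod 5 = 1 ✓, 11 mod 6 = 5 ✓

x ≡ 11 (mod 30)


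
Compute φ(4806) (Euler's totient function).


4806 = 2 × 3^3 × 89
Prime factors: 2, 3, 89
φ(4806) = 4806 × (1-1/2) × (1-1/3) × (1-1/89)
= 4806 × 1/2 × 2/3 × 88/89 = 1584

φ(4806) = 1584


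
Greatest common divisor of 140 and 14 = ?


140 = 10 * 14 + 0
GCD = 14


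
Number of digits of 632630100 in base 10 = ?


632630100 has 9 digits in base 10
floor(log10(632630100)) + 1 = floor(8.8011) + 1 = 9

9 digits (base 10)


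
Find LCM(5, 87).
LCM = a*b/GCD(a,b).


GCD(5, 87) = 1
LCM = 5*87/1 = 435/1 = 435

LCM = 435


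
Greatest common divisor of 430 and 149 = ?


430 = 2 * 149 + 132
149 = 1 * 132 + 17
132 = 7 * 17 + 13
17 = 1 * 13 + 4
13 = 3 * 4 + 1
4 = 4 * 1 + 0
GCD = 1


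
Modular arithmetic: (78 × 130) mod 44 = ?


78 × 130 = 10140
10140 mod 44 = 20


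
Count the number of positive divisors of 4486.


4486 = 2^1 × 2243^1
d(4486) = (1+1) × (1+1) = 4

4 divisors


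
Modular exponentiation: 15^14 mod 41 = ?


15^1 mod 41 = 15
15^2 mod 41 = 20
15^3 mod 41 = 13
15^4 mod 41 = 31
15^5 mod 41 = 14
15^6 mod 41 = 5
15^7 mod 41 = 34
15^8 mod 41 = 18
15^9 mod 41 = 24
15^10 mod 41 = 32
15^11 mod 41 = 29
15^12 mod 41 = 25
15^13 mod 41 = 6
15^14 mod 41 = 8


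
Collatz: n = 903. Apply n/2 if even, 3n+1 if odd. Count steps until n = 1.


903 → 2710 → 1355 → 4066 → 2033 → 6100 → 3050 → 1525 → 4576 → 2288 → 1144 → 572 → 286 → 143 → 430 → 215 → 646 → 323 → 970 → 485 → 1456 → 728 → 364 → 182 → 91 → 274 → 137 → 412 → 206 → 103 → 310 → 155 → 466 → 233 → 700 → 350 → 175 → 526 → 263 → 790 → 395 → 1186 → 593 → 1780 → 890 → 445 → 1336 → 668 → 334 → 167 → 502 → 251 → 754 → 377 → 1132 → 566 → 283 → 850 → 425 → 1276 → 638 → 319 → 958 → 479 → 1438 → 719 → 2158 → 1079 → 3238 → 1619 → 4858 → 2429 → 7288 → 3644 → 1822 → 911 → 2734 → 1367 → 4102 → 2051 → 6154 → 3077 → 9232 → 4616 → 2308 → 1154 → 577 → 1732 → 866 → 433 → 1300 → 650 → 325 → 976 → 488 → 244 → 122 → 61 → 184 → 92 → 46 → 23 → 70 → 35 → 106 → 53 → 160 → 80 → 40 → 20 → 10 → 5 → 16 → 8 → 4 → 2 → 1
Total steps = 116

116 steps


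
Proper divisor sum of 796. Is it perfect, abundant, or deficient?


Proper divisors: 1, 2, 4, 199, 398
Sum = 1 + 2 + 4 + 199 + 398 = 604
604 < 796 → deficient

s(796) = 604 (deficient)


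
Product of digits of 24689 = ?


2 × 4 × 6 × 8 × 9 = 3456


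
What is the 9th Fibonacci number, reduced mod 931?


F(k) mod 931 for k=1..9:
1, 1, 2, 3, 5, 8, 13, 21, 34
F(9) mod 931 = 34


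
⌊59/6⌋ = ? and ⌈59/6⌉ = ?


59/6 = 9.8333
floor = 9
ceil = 10

floor = 9, ceil = 10


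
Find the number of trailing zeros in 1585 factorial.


floor(1585/5) = 317
floor(1585/25) = 63
floor(1585/125) = 12
floor(1585/625) = 2
Total = 394

394 trailing zeros


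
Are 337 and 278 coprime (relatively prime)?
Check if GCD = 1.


Euclidean algorithm:
337 = 1 * 278 + 59
278 = 4 * 59 + 42
59 = 1 * 42 + 17
42 = 2 * 17 + 8
17 = 2 * 8 + 1
8 = 8 * 1 + 0
GCD(337, 278) = 1

Yes, coprime (GCD = 1)


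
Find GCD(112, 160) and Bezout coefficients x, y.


Tabular extended Euclidean (each row: r = 112*s + 160*t):
r=112, s=1, t=0
r=160, s=0, t=1
q=0: r=112, s=1, t=0   [112*(1) + 160*(0) = 112]
q=1: r=48, s=-1, t=1   [112*(-1) + 160*(1) = 48]
q=2: r=16, s=3, t=-2   [112*(3) + 160*(-2) = 16]
q=3: r=0, s=-10, t=7   [112*(-10) + 160*(7) = 0]
GCD = 16; from the row with r=16: x=3, y=-2
Check: 112*(3) + 160*(-2) = 336 - 320 = 16

GCD = 16, x = 3, y = -2


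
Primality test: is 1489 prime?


Check divisors up to sqrt(1489) = 38.5876
No divisors found.
1489 is prime.

Yes, 1489 is prime


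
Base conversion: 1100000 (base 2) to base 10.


1100000 (base 2) = 96 (decimal)
96 (decimal) = 96 (base 10)


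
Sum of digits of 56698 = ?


5 + 6 + 6 + 9 + 8 = 34


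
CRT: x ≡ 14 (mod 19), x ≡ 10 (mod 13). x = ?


M = 19*13 = 247
M1 = M/19 = 13, M2 = M/13 = 19
M1^(-1) mod 19 = 3, M2^(-1) mod 13 = 11
x = 14*13*3 + 10*19*11 = 2636
2636 mod 247 = 166
Check: 166 mod 19 = 14 ✓, 166 mod 13 = 10 ✓

x ≡ 166 (mod 247)


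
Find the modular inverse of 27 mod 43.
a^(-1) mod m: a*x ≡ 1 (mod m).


Use the extended Euclidean algorithm on (43, 27); each row r = 43*s + 27*t:
r=43, s=1, t=0
r=27, s=0, t=1
q=1: r=16, s=1, t=-1   [43*(1) + 27*(-1) = 16]
q=1: r=11, s=-1, t=2   [43*(-1) + 27*(2) = 11]
q=1: r=5, s=2, t=-3   [43*(2) + 27*(-3) = 5]
q=2: r=1, s=-5, t=8   [43*(-5) + 27*(8) = 1]
q=5: r=0, s=27, t=-43   [43*(27) + 27*(-43) = 0]
GCD = 1 with t = 8, so 27*(8) ≡ 1 (mod 43)
Inverse = 8 mod 43 = 8
Check: 27 * 8 = 216 ≡ 1 (mod 43)

27^(-1) ≡ 8 (mod 43)


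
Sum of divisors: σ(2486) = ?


Divisors of 2486: 1, 2, 11, 22, 113, 226, 1243, 2486
Sum = 1 + 2 + 11 + 22 + 113 + 226 + 1243 + 2486 = 4104

σ(2486) = 4104


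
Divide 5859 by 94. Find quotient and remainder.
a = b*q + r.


5859 = 94 * 62 + 31
Check: 5828 + 31 = 5859

q = 62, r = 31


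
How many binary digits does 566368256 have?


566368256 in base 2 = 100001110000100001100000000000
Number of digits = 30

30 digits (base 2)


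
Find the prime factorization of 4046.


4046 / 2 = 2023
2023 / 7 = 289
289 / 17 = 17
17 / 17 = 1
4046 = 2 × 7 × 17^2


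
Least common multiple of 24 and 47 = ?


GCD(24, 47) = 1
LCM = 24*47/1 = 1128/1 = 1128

LCM = 1128


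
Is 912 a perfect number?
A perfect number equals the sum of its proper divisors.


Proper divisors of 912: 1, 2, 3, 4, 6, 8, 12, 16, 19, 24, 38, 48, 57, 76, 114, 152, 228, 304, 456
Sum = 1 + 2 + 3 + 4 + 6 + 8 + 12 + 16 + 19 + 24 + 38 + 48 + 57 + 76 + 114 + 152 + 228 + 304 + 456 = 1568

No, 912 is not perfect (1568 ≠ 912)


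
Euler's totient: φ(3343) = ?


3343 = 3343
Prime factors: 3343
φ(3343) = 3343 × (1-1/3343)
= 3343 × 3342/3343 = 3342

φ(3343) = 3342


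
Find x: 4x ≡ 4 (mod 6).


GCD(4, 6) = 2 divides 4
Divide: 2x ≡ 2 (mod 3)
x ≡ 1 (mod 3)


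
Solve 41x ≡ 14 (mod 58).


GCD(41, 58) = 1, unique solution
a^(-1) mod 58 = 17
x = 17 * 14 mod 58 = 6

x ≡ 6 (mod 58)


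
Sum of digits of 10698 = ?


1 + 0 + 6 + 9 + 8 = 24


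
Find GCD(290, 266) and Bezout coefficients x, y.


Tabular extended Euclidean (each row: r = 290*s + 266*t):
r=290, s=1, t=0
r=266, s=0, t=1
q=1: r=24, s=1, t=-1   [290*(1) + 266*(-1) = 24]
q=11: r=2, s=-11, t=12   [290*(-11) + 266*(12) = 2]
q=12: r=0, s=133, t=-145   [290*(133) + 266*(-145) = 0]
GCD = 2; from the row with r=2: x=-11, y=12
Check: 290*(-11) + 266*(12) = -3190 + 3192 = 2

GCD = 2, x = -11, y = 12


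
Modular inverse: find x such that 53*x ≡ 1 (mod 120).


Use the extended Euclidean algorithm on (120, 53); each row r = 120*s + 53*t:
r=120, s=1, t=0
r=53, s=0, t=1
q=2: r=14, s=1, t=-2   [120*(1) + 53*(-2) = 14]
q=3: r=11, s=-3, t=7   [120*(-3) + 53*(7) = 11]
q=1: r=3, s=4, t=-9   [120*(4) + 53*(-9) = 3]
q=3: r=2, s=-15, t=34   [120*(-15) + 53*(34) = 2]
q=1: r=1, s=19, t=-43   [120*(19) + 53*(-43) = 1]
q=2: r=0, s=-53, t=120   [120*(-53) + 53*(120) = 0]
GCD = 1 with t = -43, so 53*(-43) ≡ 1 (mod 120)
Inverse = -43 mod 120 = 77
Check: 53 * 77 = 4081 ≡ 1 (mod 120)

53^(-1) ≡ 77 (mod 120)


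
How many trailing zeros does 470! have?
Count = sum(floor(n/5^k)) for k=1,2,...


floor(470/5) = 94
floor(470/25) = 18
floor(470/125) = 3
Total = 115

115 trailing zeros


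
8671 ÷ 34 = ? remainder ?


8671 = 34 * 255 + 1
Check: 8670 + 1 = 8671

q = 255, r = 1


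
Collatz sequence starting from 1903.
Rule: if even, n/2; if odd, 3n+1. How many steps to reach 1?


1903 → 5710 → 2855 → 8566 → 4283 → 12850 → 6425 → 19276 → 9638 → 4819 → 14458 → 7229 → 21688 → 10844 → 5422 → 2711 → 8134 → 4067 → 12202 → 6101 → 18304 → 9152 → 4576 → 2288 → 1144 → 572 → 286 → 143 → 430 → 215 → 646 → 323 → 970 → 485 → 1456 → 728 → 364 → 182 → 91 → 274 → 137 → 412 → 206 → 103 → 310 → 155 → 466 → 233 → 700 → 350 → 175 → 526 → 263 → 790 → 395 → 1186 → 593 → 1780 → 890 → 445 → 1336 → 668 → 334 → 167 → 502 → 251 → 754 → 377 → 1132 → 566 → 283 → 850 → 425 → 1276 → 638 → 319 → 958 → 479 → 1438 → 719 → 2158 → 1079 → 3238 → 1619 → 4858 → 2429 → 7288 → 3644 → 1822 → 911 → 2734 → 1367 → 4102 → 2051 → 6154 → 3077 → 9232 → 4616 → 2308 → 1154 → 577 → 1732 → 866 → 433 → 1300 → 650 → 325 → 976 → 488 → 244 → 122 → 61 → 184 → 92 → 46 → 23 → 70 → 35 → 106 → 53 → 160 → 80 → 40 → 20 → 10 → 5 → 16 → 8 → 4 → 2 → 1
Total steps = 130

130 steps


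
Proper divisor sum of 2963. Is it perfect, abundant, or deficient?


Proper divisors: 1
Sum = 1 = 1
1 < 2963 → deficient

s(2963) = 1 (deficient)


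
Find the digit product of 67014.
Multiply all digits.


6 × 7 × 0 × 1 × 4 = 0


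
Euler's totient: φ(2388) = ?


2388 = 2^2 × 3 × 199
Prime factors: 2, 3, 199
φ(2388) = 2388 × (1-1/2) × (1-1/3) × (1-1/199)
= 2388 × 1/2 × 2/3 × 198/199 = 792

φ(2388) = 792


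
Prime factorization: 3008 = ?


3008 / 2 = 1504
1504 / 2 = 752
752 / 2 = 376
376 / 2 = 188
188 / 2 = 94
94 / 2 = 47
47 / 47 = 1
3008 = 2^6 × 47


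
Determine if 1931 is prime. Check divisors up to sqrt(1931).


Check divisors up to sqrt(1931) = 43.9431
No divisors found.
1931 is prime.

Yes, 1931 is prime


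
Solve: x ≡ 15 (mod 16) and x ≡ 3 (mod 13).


M = 16*13 = 208
M1 = M/16 = 13, M2 = M/13 = 16
M1^(-1) mod 16 = 5, M2^(-1) mod 13 = 9
x = 15*13*5 + 3*16*9 = 1407
1407 mod 208 = 159
Check: 159 mod 16 = 15 ✓, 159 mod 13 = 3 ✓

x ≡ 159 (mod 208)


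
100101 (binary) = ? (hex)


100101 (base 2) = 37 (decimal)
37 (decimal) = 25 (base 16)


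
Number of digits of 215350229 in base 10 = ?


215350229 has 9 digits in base 10
floor(log10(215350229)) + 1 = floor(8.3331) + 1 = 9

9 digits (base 10)


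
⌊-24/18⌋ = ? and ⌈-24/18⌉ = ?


-24/18 = -1.3333
floor = -2
ceil = -1

floor = -2, ceil = -1


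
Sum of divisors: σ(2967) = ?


Divisors of 2967: 1, 3, 23, 43, 69, 129, 989, 2967
Sum = 1 + 3 + 23 + 43 + 69 + 129 + 989 + 2967 = 4224

σ(2967) = 4224


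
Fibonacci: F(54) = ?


Sequence: 1, 1, 2, 3, 5, 8, 13, 21, 34, 55, 89, 144, 233, 377, 610, 987, 1597, 2584, 4181, 6765, 10946, 17711, 28657, 46368, 75025, 121393, 196418, 317811, 514229, 832040, 1346269, 2178309, 3524578, 5702887, 9227465, 14930352, 24157817, 39088169, 63245986, 102334155, 165580141, 267914296, 433494437, 701408733, 1134903170, 1836311903, 2971215073, 4807526976, 7778742049, 12586269025, 20365011074, 32951280099, 53316291173, 86267571272
F(54) = 86267571272


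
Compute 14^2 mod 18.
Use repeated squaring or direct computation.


14^1 mod 18 = 14
14^2 mod 18 = 16


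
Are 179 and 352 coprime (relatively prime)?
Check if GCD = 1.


Euclidean algorithm:
352 = 1 * 179 + 173
179 = 1 * 173 + 6
173 = 28 * 6 + 5
6 = 1 * 5 + 1
5 = 5 * 1 + 0
GCD(179, 352) = 1

Yes, coprime (GCD = 1)


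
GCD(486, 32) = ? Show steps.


486 = 15 * 32 + 6
32 = 5 * 6 + 2
6 = 3 * 2 + 0
GCD = 2


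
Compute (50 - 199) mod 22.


50 - 199 = -149
-149 mod 22 = 5


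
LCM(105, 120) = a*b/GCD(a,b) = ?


GCD(105, 120) = 15
LCM = 105*120/15 = 12600/15 = 840

LCM = 840


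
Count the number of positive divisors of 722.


722 = 2^1 × 19^2
d(722) = (1+1) × (2+1) = 6

6 divisors


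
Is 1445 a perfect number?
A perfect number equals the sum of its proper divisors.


Proper divisors of 1445: 1, 5, 17, 85, 289
Sum = 1 + 5 + 17 + 85 + 289 = 397

No, 1445 is not perfect (397 ≠ 1445)


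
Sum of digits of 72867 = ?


7 + 2 + 8 + 6 + 7 = 30


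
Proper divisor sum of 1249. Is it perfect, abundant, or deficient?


Proper divisors: 1
Sum = 1 = 1
1 < 1249 → deficient

s(1249) = 1 (deficient)


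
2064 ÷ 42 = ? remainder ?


2064 = 42 * 49 + 6
Check: 2058 + 6 = 2064

q = 49, r = 6


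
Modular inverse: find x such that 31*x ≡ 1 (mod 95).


Use the extended Euclidean algorithm on (95, 31); each row r = 95*s + 31*t:
r=95, s=1, t=0
r=31, s=0, t=1
q=3: r=2, s=1, t=-3   [95*(1) + 31*(-3) = 2]
q=15: r=1, s=-15, t=46   [95*(-15) + 31*(46) = 1]
q=2: r=0, s=31, t=-95   [95*(31) + 31*(-95) = 0]
GCD = 1 with t = 46, so 31*(46) ≡ 1 (mod 95)
Inverse = 46 mod 95 = 46
Check: 31 * 46 = 1426 ≡ 1 (mod 95)

31^(-1) ≡ 46 (mod 95)


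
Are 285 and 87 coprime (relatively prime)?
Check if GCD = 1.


Euclidean algorithm:
285 = 3 * 87 + 24
87 = 3 * 24 + 15
24 = 1 * 15 + 9
15 = 1 * 9 + 6
9 = 1 * 6 + 3
6 = 2 * 3 + 0
GCD(285, 87) = 3

No, not coprime (GCD = 3)


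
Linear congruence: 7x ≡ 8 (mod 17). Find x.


GCD(7, 17) = 1, unique solution
a^(-1) mod 17 = 5
x = 5 * 8 mod 17 = 6

x ≡ 6 (mod 17)


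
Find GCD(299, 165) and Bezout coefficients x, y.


Tabular extended Euclidean (each row: r = 299*s + 165*t):
r=299, s=1, t=0
r=165, s=0, t=1
q=1: r=134, s=1, t=-1   [299*(1) + 165*(-1) = 134]
q=1: r=31, s=-1, t=2   [299*(-1) + 165*(2) = 31]
q=4: r=10, s=5, t=-9   [299*(5) + 165*(-9) = 10]
q=3: r=1, s=-16, t=29   [299*(-16) + 165*(29) = 1]
q=10: r=0, s=165, t=-299   [299*(165) + 165*(-299) = 0]
GCD = 1; from the row with r=1: x=-16, y=29
Check: 299*(-16) + 165*(29) = -4784 + 4785 = 1

GCD = 1, x = -16, y = 29


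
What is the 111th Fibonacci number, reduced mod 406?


F(k) mod 406 for k=1..111:
1, 1, 2, 3, 5, 8, 13, 21, 34, 55, 89, 144, 233, 377, 204, 175, 379, 148, 121, 269, 390, 253, 237, 84, 321, 405, 320, 319, 233, 146, 379, 119, 92, 211, 303, 108, 5, 113, 118, 231, 349, 174, 117, 291, 2, 293, 295, 182, 71, 253, 324, 171, 89, 260, 349, 203, 146, 349, 89, 32, 121, 153, 274, 21, 295, 316, 205, 115, 320, 29, 349, 378, 321, 293, 208, 95, 303, 398, 295, 287, 176, 57, 233, 290, 117, 1, 118, 119, 237, 356, 187, 137, 324, 55, 379, 28, 1, 29, 30, 59, 89, 148, 237, 385, 216, 195, 5, 200, 205, 405, 204
F(111) mod 406 = 204


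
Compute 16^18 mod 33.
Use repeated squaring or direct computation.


16^1 mod 33 = 16
16^2 mod 33 = 25
16^3 mod 33 = 4
16^4 mod 33 = 31
16^5 mod 33 = 1
16^6 mod 33 = 16
16^7 mod 33 = 25
16^8 mod 33 = 4
16^9 mod 33 = 31
16^10 mod 33 = 1
16^11 mod 33 = 16
16^12 mod 33 = 25
16^13 mod 33 = 4
16^14 mod 33 = 31
16^15 mod 33 = 1
16^16 mod 33 = 16
16^17 mod 33 = 25
16^18 mod 33 = 4


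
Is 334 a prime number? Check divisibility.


334 / 2 = 167 (exact division)
334 is NOT prime.

No, 334 is not prime


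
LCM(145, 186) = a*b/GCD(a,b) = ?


GCD(145, 186) = 1
LCM = 145*186/1 = 26970/1 = 26970

LCM = 26970


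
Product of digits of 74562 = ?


7 × 4 × 5 × 6 × 2 = 1680


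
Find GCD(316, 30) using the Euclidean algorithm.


316 = 10 * 30 + 16
30 = 1 * 16 + 14
16 = 1 * 14 + 2
14 = 7 * 2 + 0
GCD = 2


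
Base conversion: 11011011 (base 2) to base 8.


11011011 (base 2) = 219 (decimal)
219 (decimal) = 333 (base 8)


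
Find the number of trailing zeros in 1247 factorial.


floor(1247/5) = 249
floor(1247/25) = 49
floor(1247/125) = 9
floor(1247/625) = 1
Total = 308

308 trailing zeros


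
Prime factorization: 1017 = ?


1017 / 3 = 339
339 / 3 = 113
113 / 113 = 1
1017 = 3^2 × 113


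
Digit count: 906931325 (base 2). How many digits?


906931325 in base 2 = 110110000011101010110001111101
Number of digits = 30

30 digits (base 2)


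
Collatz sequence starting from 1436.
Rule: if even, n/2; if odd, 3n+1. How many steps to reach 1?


1436 → 718 → 359 → 1078 → 539 → 1618 → 809 → 2428 → 1214 → 607 → 1822 → 911 → 2734 → 1367 → 4102 → 2051 → 6154 → 3077 → 9232 → 4616 → 2308 → 1154 → 577 → 1732 → 866 → 433 → 1300 → 650 → 325 → 976 → 488 → 244 → 122 → 61 → 184 → 92 → 46 → 23 → 70 → 35 → 106 → 53 → 160 → 80 → 40 → 20 → 10 → 5 → 16 → 8 → 4 → 2 → 1
Total steps = 52

52 steps


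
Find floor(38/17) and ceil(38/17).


38/17 = 2.2353
floor = 2
ceil = 3

floor = 2, ceil = 3


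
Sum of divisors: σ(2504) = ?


Divisors of 2504: 1, 2, 4, 8, 313, 626, 1252, 2504
Sum = 1 + 2 + 4 + 8 + 313 + 626 + 1252 + 2504 = 4710

σ(2504) = 4710


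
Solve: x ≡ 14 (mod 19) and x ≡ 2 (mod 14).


M = 19*14 = 266
M1 = M/19 = 14, M2 = M/14 = 19
M1^(-1) mod 19 = 15, M2^(-1) mod 14 = 3
x = 14*14*15 + 2*19*3 = 3054
3054 mod 266 = 128
Check: 128 mod 19 = 14 ✓, 128 mod 14 = 2 ✓

x ≡ 128 (mod 266)


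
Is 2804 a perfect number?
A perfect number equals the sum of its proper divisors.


Proper divisors of 2804: 1, 2, 4, 701, 1402
Sum = 1 + 2 + 4 + 701 + 1402 = 2110

No, 2804 is not perfect (2110 ≠ 2804)


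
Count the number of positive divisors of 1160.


1160 = 2^3 × 5^1 × 29^1
d(1160) = (3+1) × (1+1) × (1+1) = 16

16 divisors


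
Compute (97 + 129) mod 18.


97 + 129 = 226
226 mod 18 = 10


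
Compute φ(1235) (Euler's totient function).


1235 = 5 × 13 × 19
Prime factors: 5, 13, 19
φ(1235) = 1235 × (1-1/5) × (1-1/13) × (1-1/19)
= 1235 × 4/5 × 12/13 × 18/19 = 864

φ(1235) = 864


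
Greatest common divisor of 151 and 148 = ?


151 = 1 * 148 + 3
148 = 49 * 3 + 1
3 = 3 * 1 + 0
GCD = 1


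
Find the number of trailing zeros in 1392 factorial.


floor(1392/5) = 278
floor(1392/25) = 55
floor(1392/125) = 11
floor(1392/625) = 2
Total = 346

346 trailing zeros


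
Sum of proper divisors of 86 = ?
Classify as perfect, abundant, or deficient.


Proper divisors: 1, 2, 43
Sum = 1 + 2 + 43 = 46
46 < 86 → deficient

s(86) = 46 (deficient)


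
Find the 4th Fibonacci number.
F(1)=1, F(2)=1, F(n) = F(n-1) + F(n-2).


Sequence: 1, 1, 2, 3
F(4) = 3


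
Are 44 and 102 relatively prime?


Euclidean algorithm:
102 = 2 * 44 + 14
44 = 3 * 14 + 2
14 = 7 * 2 + 0
GCD(44, 102) = 2

No, not coprime (GCD = 2)


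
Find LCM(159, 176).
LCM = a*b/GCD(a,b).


GCD(159, 176) = 1
LCM = 159*176/1 = 27984/1 = 27984

LCM = 27984


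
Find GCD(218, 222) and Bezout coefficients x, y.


Tabular extended Euclidean (each row: r = 218*s + 222*t):
r=218, s=1, t=0
r=222, s=0, t=1
q=0: r=218, s=1, t=0   [218*(1) + 222*(0) = 218]
q=1: r=4, s=-1, t=1   [218*(-1) + 222*(1) = 4]
q=54: r=2, s=55, t=-54   [218*(55) + 222*(-54) = 2]
q=2: r=0, s=-111, t=109   [218*(-111) + 222*(109) = 0]
GCD = 2; from the row with r=2: x=55, y=-54
Check: 218*(55) + 222*(-54) = 11990 - 11988 = 2

GCD = 2, x = 55, y = -54


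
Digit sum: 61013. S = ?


6 + 1 + 0 + 1 + 3 = 11


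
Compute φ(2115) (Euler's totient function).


2115 = 3^2 × 5 × 47
Prime factors: 3, 5, 47
φ(2115) = 2115 × (1-1/3) × (1-1/5) × (1-1/47)
= 2115 × 2/3 × 4/5 × 46/47 = 1104

φ(2115) = 1104


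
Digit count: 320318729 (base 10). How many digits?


320318729 has 9 digits in base 10
floor(log10(320318729)) + 1 = floor(8.5056) + 1 = 9

9 digits (base 10)


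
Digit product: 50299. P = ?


5 × 0 × 2 × 9 × 9 = 0


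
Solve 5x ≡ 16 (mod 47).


GCD(5, 47) = 1, unique solution
a^(-1) mod 47 = 19
x = 19 * 16 mod 47 = 22

x ≡ 22 (mod 47)


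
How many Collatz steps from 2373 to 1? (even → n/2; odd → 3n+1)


2373 → 7120 → 3560 → 1780 → 890 → 445 → 1336 → 668 → 334 → 167 → 502 → 251 → 754 → 377 → 1132 → 566 → 283 → 850 → 425 → 1276 → 638 → 319 → 958 → 479 → 1438 → 719 → 2158 → 1079 → 3238 → 1619 → 4858 → 2429 → 7288 → 3644 → 1822 → 911 → 2734 → 1367 → 4102 → 2051 → 6154 → 3077 → 9232 → 4616 → 2308 → 1154 → 577 → 1732 → 866 → 433 → 1300 → 650 → 325 → 976 → 488 → 244 → 122 → 61 → 184 → 92 → 46 → 23 → 70 → 35 → 106 → 53 → 160 → 80 → 40 → 20 → 10 → 5 → 16 → 8 → 4 → 2 → 1
Total steps = 76

76 steps


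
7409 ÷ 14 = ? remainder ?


7409 = 14 * 529 + 3
Check: 7406 + 3 = 7409

q = 529, r = 3


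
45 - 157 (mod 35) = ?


45 - 157 = -112
-112 mod 35 = 28


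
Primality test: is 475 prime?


475 / 5 = 95 (exact division)
475 is NOT prime.

No, 475 is not prime


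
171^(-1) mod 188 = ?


Use the extended Euclidean algorithm on (188, 171); each row r = 188*s + 171*t:
r=188, s=1, t=0
r=171, s=0, t=1
q=1: r=17, s=1, t=-1   [188*(1) + 171*(-1) = 17]
q=10: r=1, s=-10, t=11   [188*(-10) + 171*(11) = 1]
q=17: r=0, s=171, t=-188   [188*(171) + 171*(-188) = 0]
GCD = 1 with t = 11, so 171*(11) ≡ 1 (mod 188)
Inverse = 11 mod 188 = 11
Check: 171 * 11 = 1881 ≡ 1 (mod 188)

171^(-1) ≡ 11 (mod 188)


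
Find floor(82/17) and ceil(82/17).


82/17 = 4.8235
floor = 4
ceil = 5

floor = 4, ceil = 5


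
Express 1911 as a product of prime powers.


1911 / 3 = 637
637 / 7 = 91
91 / 7 = 13
13 / 13 = 1
1911 = 3 × 7^2 × 13


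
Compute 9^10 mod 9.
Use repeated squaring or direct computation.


9^1 mod 9 = 0
9^2 mod 9 = 0
9^3 mod 9 = 0
9^4 mod 9 = 0
9^5 mod 9 = 0
9^6 mod 9 = 0
9^7 mod 9 = 0
9^8 mod 9 = 0
9^9 mod 9 = 0
9^10 mod 9 = 0


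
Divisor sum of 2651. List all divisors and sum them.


Divisors of 2651: 1, 11, 241, 2651
Sum = 1 + 11 + 241 + 2651 = 2904

σ(2651) = 2904


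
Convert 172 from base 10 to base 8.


172 (base 10) = 172 (decimal)
172 (decimal) = 254 (base 8)


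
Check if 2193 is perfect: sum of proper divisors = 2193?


Proper divisors of 2193: 1, 3, 17, 43, 51, 129, 731
Sum = 1 + 3 + 17 + 43 + 51 + 129 + 731 = 975

No, 2193 is not perfect (975 ≠ 2193)


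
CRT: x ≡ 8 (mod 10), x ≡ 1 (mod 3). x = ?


M = 10*3 = 30
M1 = M/10 = 3, M2 = M/3 = 10
M1^(-1) mod 10 = 7, M2^(-1) mod 3 = 1
x = 8*3*7 + 1*10*1 = 178
178 mod 30 = 28
Check: 28 mod 10 = 8 ✓, 28 mod 3 = 1 ✓

x ≡ 28 (mod 30)
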